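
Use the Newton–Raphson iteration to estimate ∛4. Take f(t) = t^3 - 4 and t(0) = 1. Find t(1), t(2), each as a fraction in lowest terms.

t(1) = 2, t(2) = 5/3

f'(t) = 3t^2.
f(1) = -3, f'(1) = 3, so t(1) = 1 - (-3)/3 = 2.
f(2) = 4, f'(2) = 12, so t(2) = 2 - 4/12 = 5/3.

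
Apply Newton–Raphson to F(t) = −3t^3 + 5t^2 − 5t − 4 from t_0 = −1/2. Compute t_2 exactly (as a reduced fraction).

F'(t) = −9t^2 + 10t − 5.
F(−1/2) = 1/8, F'(−1/2) = −49/4, so t_1 = (−1/2) − (1/8)/(−49/4) = −24/49.
F(−24/49) = 116/117649, F'(−24/49) = −28949/2401, so t_2 = (−24/49) − (116/117649)/(−28949/2401) = −694660/1418501.

−694660/1418501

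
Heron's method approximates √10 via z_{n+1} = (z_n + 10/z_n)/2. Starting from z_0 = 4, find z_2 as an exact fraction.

z_1 = (4 + 10/4)/2 = 13/4.
z_2 = (13/4 + 10/(13/4))/2 = 329/104.

329/104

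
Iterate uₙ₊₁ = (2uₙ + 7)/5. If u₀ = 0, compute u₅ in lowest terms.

7217/3125

u₁ = (2·0 + 7)/5 = 7/5.
u₂ = (2·(7/5) + 7)/5 = 49/25.
u₃ = (2·(49/25) + 7)/5 = 273/125.
u₄ = (2·(273/125) + 7)/5 = 1421/625.
u₅ = (2·(1421/625) + 7)/5 = 7217/3125.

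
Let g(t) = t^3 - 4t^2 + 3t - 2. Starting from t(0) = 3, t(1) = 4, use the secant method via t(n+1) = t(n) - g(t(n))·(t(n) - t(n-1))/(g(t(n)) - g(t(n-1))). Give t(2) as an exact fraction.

19/6

g(3) = -2, g(4) = 10. t(2) = 4 - 10·(4 - 3)/(10 - (-2)) = 19/6.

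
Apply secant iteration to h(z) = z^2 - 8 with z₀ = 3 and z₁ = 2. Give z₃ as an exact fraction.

h(3) = 1, h(2) = -4. z₂ = 2 - (-4)·(2 - 3)/((-4) - 1) = 14/5.
h(2) = -4, h(14/5) = -4/25. z₃ = (14/5) - (-4/25)·((14/5) - 2)/((-4/25) - (-4)) = 17/6.

17/6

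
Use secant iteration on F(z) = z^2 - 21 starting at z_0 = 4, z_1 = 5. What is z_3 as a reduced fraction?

F(4) = -5, F(5) = 4. z_2 = 5 - 4·(5 - 4)/(4 - (-5)) = 41/9.
F(5) = 4, F(41/9) = -20/81. z_3 = (41/9) - (-20/81)·((41/9) - 5)/((-20/81) - 4) = 197/43.

197/43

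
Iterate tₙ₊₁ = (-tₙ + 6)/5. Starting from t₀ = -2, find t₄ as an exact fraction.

t₁ = (-(-2) + 6)/5 = 8/5.
t₂ = (-(8/5) + 6)/5 = 22/25.
t₃ = (-(22/25) + 6)/5 = 128/125.
t₄ = (-(128/125) + 6)/5 = 622/625.

622/625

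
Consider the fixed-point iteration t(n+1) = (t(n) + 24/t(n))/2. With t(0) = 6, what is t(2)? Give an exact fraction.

49/10

t(1) = (6 + 24/6)/2 = 5.
t(2) = (5 + 24/5)/2 = 49/10.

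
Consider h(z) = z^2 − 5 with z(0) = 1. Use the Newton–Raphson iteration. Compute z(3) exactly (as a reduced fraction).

h'(z) = 2z.
h(1) = −4, h'(1) = 2, so z(1) = 1 − (−4)/2 = 3.
h(3) = 4, h'(3) = 6, so z(2) = 3 − 4/6 = 7/3.
h(7/3) = 4/9, h'(7/3) = 14/3, so z(3) = (7/3) − (4/9)/(14/3) = 47/21.

47/21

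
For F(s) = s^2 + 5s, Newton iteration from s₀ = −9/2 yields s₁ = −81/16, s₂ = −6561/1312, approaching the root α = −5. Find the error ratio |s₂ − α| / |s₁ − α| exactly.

1/82

s₁ − α = −81/16 − (−5) = −81/16 + 5 = −1/16, so |s₁ − α| = 1/16.
s₂ − α = −6561/1312 − (−5) = −6561/1312 + 5 = −1/1312, so |s₂ − α| = 1/1312.
Ratio = (1/1312) / (1/16) = 1/82.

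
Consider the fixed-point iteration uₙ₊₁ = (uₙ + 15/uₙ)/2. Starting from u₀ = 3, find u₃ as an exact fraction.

u₁ = (3 + 15/3)/2 = 4.
u₂ = (4 + 15/4)/2 = 31/8.
u₃ = (31/8 + 15/(31/8))/2 = 1921/496.

1921/496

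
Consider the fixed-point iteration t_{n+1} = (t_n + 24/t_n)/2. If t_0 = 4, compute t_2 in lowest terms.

49/10

t_1 = (4 + 24/4)/2 = 5.
t_2 = (5 + 24/5)/2 = 49/10.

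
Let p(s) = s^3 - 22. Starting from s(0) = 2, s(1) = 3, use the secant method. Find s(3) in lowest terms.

24946/8917

p(2) = -14, p(3) = 5. s(2) = 3 - 5·(3 - 2)/(5 - (-14)) = 52/19.
p(3) = 5, p(52/19) = -10290/6859. s(3) = (52/19) - (-10290/6859)·((52/19) - 3)/((-10290/6859) - 5) = 24946/8917.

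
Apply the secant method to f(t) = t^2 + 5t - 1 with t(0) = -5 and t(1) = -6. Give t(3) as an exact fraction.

f(-5) = -1, f(-6) = 5. t(2) = (-6) - 5·((-6) - (-5))/(5 - (-1)) = -31/6.
f(-6) = 5, f(-31/6) = -5/36. t(3) = (-31/6) - (-5/36)·((-31/6) - (-6))/((-5/36) - 5) = -192/37.

-192/37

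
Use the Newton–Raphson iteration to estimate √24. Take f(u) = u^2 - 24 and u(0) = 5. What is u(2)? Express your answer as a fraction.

f'(u) = 2u.
f(5) = 1, f'(5) = 10, so u(1) = 5 - 1/10 = 49/10.
f(49/10) = 1/100, f'(49/10) = 49/5, so u(2) = (49/10) - (1/100)/(49/5) = 4801/980.

4801/980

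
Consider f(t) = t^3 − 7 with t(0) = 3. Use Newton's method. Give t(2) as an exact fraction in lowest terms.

591743/301401

f'(t) = 3t^2.
f(3) = 20, f'(3) = 27, so t(1) = 3 − 20/27 = 61/27.
f(61/27) = 89200/19683, f'(61/27) = 3721/243, so t(2) = (61/27) − (89200/19683)/(3721/243) = 591743/301401.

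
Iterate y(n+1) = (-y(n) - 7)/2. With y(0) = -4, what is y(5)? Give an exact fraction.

y(1) = (-(-4) - 7)/2 = -3/2.
y(2) = (-(-3/2) - 7)/2 = -11/4.
y(3) = (-(-11/4) - 7)/2 = -17/8.
y(4) = (-(-17/8) - 7)/2 = -39/16.
y(5) = (-(-39/16) - 7)/2 = -73/32.

-73/32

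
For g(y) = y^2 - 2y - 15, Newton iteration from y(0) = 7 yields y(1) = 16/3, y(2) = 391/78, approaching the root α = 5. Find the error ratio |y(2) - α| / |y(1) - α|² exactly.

3/26

y(1) - α = 16/3 - 5 = 1/3, so |y(1) - α| = 1/3.
y(2) - α = 391/78 - 5 = 1/78, so |y(2) - α| = 1/78.
|y(1) - α|² = 1/9.
Ratio = (1/78) / (1/9) = 3/26.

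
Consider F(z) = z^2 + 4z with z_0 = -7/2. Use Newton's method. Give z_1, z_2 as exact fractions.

F'(z) = 2z + 4.
F(-7/2) = -7/4, F'(-7/2) = -3, so z_1 = (-7/2) - (-7/4)/(-3) = -49/12.
F(-49/12) = 49/144, F'(-49/12) = -25/6, so z_2 = (-49/12) - (49/144)/(-25/6) = -2401/600.

z_1 = -49/12, z_2 = -2401/600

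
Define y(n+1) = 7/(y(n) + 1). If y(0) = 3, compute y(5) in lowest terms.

812/389

y(1) = 7/(3 + 1) = 7/4.
y(2) = 7/(7/4 + 1) = 28/11.
y(3) = 7/(28/11 + 1) = 77/39.
y(4) = 7/(77/39 + 1) = 273/116.
y(5) = 7/(273/116 + 1) = 812/389.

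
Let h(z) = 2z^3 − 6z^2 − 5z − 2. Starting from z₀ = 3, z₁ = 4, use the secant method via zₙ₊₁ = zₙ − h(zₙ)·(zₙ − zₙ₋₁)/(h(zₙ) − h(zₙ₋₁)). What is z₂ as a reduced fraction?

h(3) = −17, h(4) = 10. z₂ = 4 − 10·(4 − 3)/(10 − (−17)) = 98/27.

98/27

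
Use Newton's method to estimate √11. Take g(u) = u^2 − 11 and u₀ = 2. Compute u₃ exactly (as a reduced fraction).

319201/96240

g'(u) = 2u.
g(2) = −7, g'(2) = 4, so u₁ = 2 − (−7)/4 = 15/4.
g(15/4) = 49/16, g'(15/4) = 15/2, so u₂ = (15/4) − (49/16)/(15/2) = 401/120.
g(401/120) = 2401/14400, g'(401/120) = 401/60, so u₃ = (401/120) − (2401/14400)/(401/60) = 319201/96240.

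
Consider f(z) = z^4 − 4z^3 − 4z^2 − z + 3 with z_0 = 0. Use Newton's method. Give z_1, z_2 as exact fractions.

f'(z) = 4z^3 − 12z^2 − 8z − 1.
f(0) = 3, f'(0) = −1, so z_1 = 0 − 3/(−1) = 3.
f(3) = −63, f'(3) = −25, so z_2 = 3 − (−63)/(−25) = 12/25.

z_1 = 3, z_2 = 12/25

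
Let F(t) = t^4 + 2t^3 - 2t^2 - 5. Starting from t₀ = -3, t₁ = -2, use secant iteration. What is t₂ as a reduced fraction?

-47/17

F(-3) = 4, F(-2) = -13. t₂ = (-2) - (-13)·((-2) - (-3))/((-13) - 4) = -47/17.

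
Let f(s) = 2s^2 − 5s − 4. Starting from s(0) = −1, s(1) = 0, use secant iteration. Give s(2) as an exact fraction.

f(−1) = 3, f(0) = −4. s(2) = 0 − (−4)·(0 − (−1))/((−4) − 3) = −4/7.

−4/7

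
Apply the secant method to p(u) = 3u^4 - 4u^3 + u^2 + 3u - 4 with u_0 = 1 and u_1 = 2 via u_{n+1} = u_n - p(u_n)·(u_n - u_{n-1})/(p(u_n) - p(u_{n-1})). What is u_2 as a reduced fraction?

24/23

p(1) = -1, p(2) = 22. u_2 = 2 - 22·(2 - 1)/(22 - (-1)) = 24/23.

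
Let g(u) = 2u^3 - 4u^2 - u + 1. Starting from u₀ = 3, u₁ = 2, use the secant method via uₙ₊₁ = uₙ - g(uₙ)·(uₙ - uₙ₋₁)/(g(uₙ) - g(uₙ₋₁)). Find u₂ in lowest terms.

g(3) = 16, g(2) = -1. u₂ = 2 - (-1)·(2 - 3)/((-1) - 16) = 35/17.

35/17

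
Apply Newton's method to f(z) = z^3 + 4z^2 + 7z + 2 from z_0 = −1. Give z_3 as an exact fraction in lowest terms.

f'(z) = 3z^2 + 8z + 7.
f(−1) = −2, f'(−1) = 2, so z_1 = (−1) − (−2)/2 = 0.
f(0) = 2, f'(0) = 7, so z_2 = 0 − 2/7 = −2/7.
f(−2/7) = 104/343, f'(−2/7) = 243/49, so z_3 = (−2/7) − (104/343)/(243/49) = −590/1701.

−590/1701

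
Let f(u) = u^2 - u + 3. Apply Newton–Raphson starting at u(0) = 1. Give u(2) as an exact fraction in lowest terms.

f'(u) = 2u - 1.
f(1) = 3, f'(1) = 1, so u(1) = 1 - 3/1 = -2.
f(-2) = 9, f'(-2) = -5, so u(2) = (-2) - 9/(-5) = -1/5.

-1/5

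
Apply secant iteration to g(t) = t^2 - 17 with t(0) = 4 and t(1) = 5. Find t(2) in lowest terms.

37/9

g(4) = -1, g(5) = 8. t(2) = 5 - 8·(5 - 4)/(8 - (-1)) = 37/9.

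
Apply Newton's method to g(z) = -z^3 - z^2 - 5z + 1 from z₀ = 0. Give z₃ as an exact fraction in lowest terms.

1597831/8353255

g'(z) = -3z^2 - 2z - 5.
g(0) = 1, g'(0) = -5, so z₁ = 0 - 1/(-5) = 1/5.
g(1/5) = -6/125, g'(1/5) = -138/25, so z₂ = (1/5) - (-6/125)/(-138/25) = 22/115.
g(22/115) = -183/1520875, g'(22/115) = -72637/13225, so z₃ = (22/115) - (-183/1520875)/(-72637/13225) = 1597831/8353255.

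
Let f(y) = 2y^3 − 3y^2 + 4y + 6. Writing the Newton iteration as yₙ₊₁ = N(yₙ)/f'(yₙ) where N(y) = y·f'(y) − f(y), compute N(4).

202

f'(y) = 6y^2 − 6y + 4.
N(y) = y·f'(y) − f(y) = y·(6y^2 − 6y + 4) − (2y^3 − 3y^2 + 4y + 6) = 4y^3 − 3y^2 − 6.
N(4) = 202.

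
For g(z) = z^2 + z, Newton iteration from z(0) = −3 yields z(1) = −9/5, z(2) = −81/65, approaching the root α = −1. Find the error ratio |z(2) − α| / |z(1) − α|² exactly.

5/13

z(1) − α = −9/5 − (−1) = −9/5 + 1 = −4/5, so |z(1) − α| = 4/5.
z(2) − α = −81/65 − (−1) = −81/65 + 1 = −16/65, so |z(2) − α| = 16/65.
|z(1) − α|² = 16/25.
Ratio = (16/65) / (16/25) = 5/13.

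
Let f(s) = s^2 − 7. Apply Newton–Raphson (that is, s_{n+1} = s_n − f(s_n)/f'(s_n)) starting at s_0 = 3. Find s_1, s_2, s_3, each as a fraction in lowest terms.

f'(s) = 2s.
f(3) = 2, f'(3) = 6, so s_1 = 3 − 2/6 = 8/3.
f(8/3) = 1/9, f'(8/3) = 16/3, so s_2 = (8/3) − (1/9)/(16/3) = 127/48.
f(127/48) = 1/2304, f'(127/48) = 127/24, so s_3 = (127/48) − (1/2304)/(127/24) = 32257/12192.

s_1 = 8/3, s_2 = 127/48, s_3 = 32257/12192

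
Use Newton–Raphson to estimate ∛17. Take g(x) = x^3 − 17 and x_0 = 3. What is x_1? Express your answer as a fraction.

71/27

g'(x) = 3x^2.
g(3) = 10, g'(3) = 27, so x_1 = 3 − 10/27 = 71/27.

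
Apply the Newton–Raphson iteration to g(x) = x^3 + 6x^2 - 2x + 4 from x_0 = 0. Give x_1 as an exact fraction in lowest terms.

2

g'(x) = 3x^2 + 12x - 2.
g(0) = 4, g'(0) = -2, so x_1 = 0 - 4/(-2) = 2.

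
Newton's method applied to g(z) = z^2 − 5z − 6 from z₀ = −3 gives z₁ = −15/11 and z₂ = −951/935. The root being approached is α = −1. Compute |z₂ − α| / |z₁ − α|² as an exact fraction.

z₁ − α = −15/11 − (−1) = −15/11 + 1 = −4/11, so |z₁ − α| = 4/11.
z₂ − α = −951/935 − (−1) = −951/935 + 1 = −16/935, so |z₂ − α| = 16/935.
|z₁ − α|² = 16/121.
Ratio = (16/935) / (16/121) = 11/85.

11/85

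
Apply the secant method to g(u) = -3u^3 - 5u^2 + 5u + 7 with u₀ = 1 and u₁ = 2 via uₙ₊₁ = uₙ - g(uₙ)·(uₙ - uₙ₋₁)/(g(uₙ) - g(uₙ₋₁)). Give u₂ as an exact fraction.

g(1) = 4, g(2) = -27. u₂ = 2 - (-27)·(2 - 1)/((-27) - 4) = 35/31.

35/31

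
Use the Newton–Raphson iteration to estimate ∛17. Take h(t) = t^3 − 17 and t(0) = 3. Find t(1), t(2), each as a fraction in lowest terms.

h'(t) = 3t^2.
h(3) = 10, h'(3) = 27, so t(1) = 3 − 10/27 = 71/27.
h(71/27) = 23300/19683, h'(71/27) = 5041/243, so t(2) = (71/27) − (23300/19683)/(5041/243) = 1050433/408321.

t(1) = 71/27, t(2) = 1050433/408321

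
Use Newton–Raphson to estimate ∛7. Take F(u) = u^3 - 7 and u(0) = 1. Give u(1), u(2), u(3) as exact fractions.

F'(u) = 3u^2.
F(1) = -6, F'(1) = 3, so u(1) = 1 - (-6)/3 = 3.
F(3) = 20, F'(3) = 27, so u(2) = 3 - 20/27 = 61/27.
F(61/27) = 89200/19683, F'(61/27) = 3721/243, so u(3) = (61/27) - (89200/19683)/(3721/243) = 591743/301401.

u(1) = 3, u(2) = 61/27, u(3) = 591743/301401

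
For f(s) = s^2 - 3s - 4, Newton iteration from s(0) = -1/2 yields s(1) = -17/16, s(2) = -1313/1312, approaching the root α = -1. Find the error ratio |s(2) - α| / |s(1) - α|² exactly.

s(1) - α = -17/16 - (-1) = -17/16 + 1 = -1/16, so |s(1) - α| = 1/16.
s(2) - α = -1313/1312 - (-1) = -1313/1312 + 1 = -1/1312, so |s(2) - α| = 1/1312.
|s(1) - α|² = 1/256.
Ratio = (1/1312) / (1/256) = 8/41.

8/41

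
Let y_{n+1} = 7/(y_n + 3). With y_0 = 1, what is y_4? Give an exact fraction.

595/388

y_1 = 7/(1 + 3) = 7/4.
y_2 = 7/(7/4 + 3) = 28/19.
y_3 = 7/(28/19 + 3) = 133/85.
y_4 = 7/(133/85 + 3) = 595/388.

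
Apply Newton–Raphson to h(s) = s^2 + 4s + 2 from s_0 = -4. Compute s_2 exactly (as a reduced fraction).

-41/12

h'(s) = 2s + 4.
h(-4) = 2, h'(-4) = -4, so s_1 = (-4) - 2/(-4) = -7/2.
h(-7/2) = 1/4, h'(-7/2) = -3, so s_2 = (-7/2) - (1/4)/(-3) = -41/12.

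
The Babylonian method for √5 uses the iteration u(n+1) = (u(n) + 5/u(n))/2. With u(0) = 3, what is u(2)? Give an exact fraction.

u(1) = (3 + 5/3)/2 = 7/3.
u(2) = (7/3 + 5/(7/3))/2 = 47/21.

47/21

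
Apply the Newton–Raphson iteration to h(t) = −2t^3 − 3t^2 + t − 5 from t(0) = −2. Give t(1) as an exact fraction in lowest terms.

h'(t) = −6t^2 − 6t + 1.
h(−2) = −3, h'(−2) = −11, so t(1) = (−2) − (−3)/(−11) = −25/11.

−25/11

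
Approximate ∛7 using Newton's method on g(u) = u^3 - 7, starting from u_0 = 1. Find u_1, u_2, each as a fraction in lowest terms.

g'(u) = 3u^2.
g(1) = -6, g'(1) = 3, so u_1 = 1 - (-6)/3 = 3.
g(3) = 20, g'(3) = 27, so u_2 = 3 - 20/27 = 61/27.

u_1 = 3, u_2 = 61/27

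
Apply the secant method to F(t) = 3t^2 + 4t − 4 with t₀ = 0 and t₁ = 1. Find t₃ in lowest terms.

40/61

F(0) = −4, F(1) = 3. t₂ = 1 − 3·(1 − 0)/(3 − (−4)) = 4/7.
F(1) = 3, F(4/7) = −36/49. t₃ = (4/7) − (−36/49)·((4/7) − 1)/((−36/49) − 3) = 40/61.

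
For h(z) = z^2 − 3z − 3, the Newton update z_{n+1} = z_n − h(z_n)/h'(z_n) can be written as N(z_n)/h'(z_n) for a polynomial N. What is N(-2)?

7

h'(z) = 2z − 3.
N(z) = z·h'(z) − h(z) = z·(2z − 3) − (z^2 − 3z − 3) = z^2 + 3.
N(-2) = 7.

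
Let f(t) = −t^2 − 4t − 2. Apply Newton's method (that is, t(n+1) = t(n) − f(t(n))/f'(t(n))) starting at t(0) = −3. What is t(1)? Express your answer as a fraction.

−7/2

f'(t) = −2t − 4.
f(−3) = 1, f'(−3) = 2, so t(1) = (−3) − 1/2 = −7/2.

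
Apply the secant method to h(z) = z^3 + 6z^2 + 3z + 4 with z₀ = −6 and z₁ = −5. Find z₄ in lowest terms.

h(−6) = −14, h(−5) = 14. z₂ = (−5) − 14·((−5) − (−6))/(14 − (−14)) = −11/2.
h(−5) = 14, h(−11/2) = 21/8. z₃ = (−11/2) − (21/8)·((−11/2) − (−5))/((21/8) − 14) = −73/13.
h(−11/2) = 21/8, h(−73/13) = −1578/2197. z₄ = (−73/13) − (−1578/2197)·((−73/13) − (−11/2))/((−1578/2197) − (21/8)) = −36501/6529.

−36501/6529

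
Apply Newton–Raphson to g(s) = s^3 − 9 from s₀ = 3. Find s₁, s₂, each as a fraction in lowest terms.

g'(s) = 3s^2.
g(3) = 18, g'(3) = 27, so s₁ = 3 − 18/27 = 7/3.
g(7/3) = 100/27, g'(7/3) = 49/3, so s₂ = (7/3) − (100/27)/(49/3) = 929/441.

s₁ = 7/3, s₂ = 929/441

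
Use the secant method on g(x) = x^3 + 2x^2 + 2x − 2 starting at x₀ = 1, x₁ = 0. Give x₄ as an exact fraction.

1900/3381

g(1) = 3, g(0) = −2. x₂ = 0 − (−2)·(0 − 1)/((−2) − 3) = 2/5.
g(0) = −2, g(2/5) = −102/125. x₃ = (2/5) − (−102/125)·((2/5) − 0)/((−102/125) − (−2)) = 25/37.
g(2/5) = −102/125, g(25/37) = 29019/50653. x₄ = (25/37) − (29019/50653)·((25/37) − (2/5))/((29019/50653) − (−102/125)) = 1900/3381.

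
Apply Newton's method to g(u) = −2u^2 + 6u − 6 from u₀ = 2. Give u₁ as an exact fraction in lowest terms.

1

g'(u) = −4u + 6.
g(2) = −2, g'(2) = −2, so u₁ = 2 − (−2)/(−2) = 1.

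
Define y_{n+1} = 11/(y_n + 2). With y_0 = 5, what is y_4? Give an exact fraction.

1397/529

y_1 = 11/(5 + 2) = 11/7.
y_2 = 11/(11/7 + 2) = 77/25.
y_3 = 11/(77/25 + 2) = 275/127.
y_4 = 11/(275/127 + 2) = 1397/529.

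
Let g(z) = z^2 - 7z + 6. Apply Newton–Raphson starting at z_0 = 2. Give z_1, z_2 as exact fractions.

g'(z) = 2z - 7.
g(2) = -4, g'(2) = -3, so z_1 = 2 - (-4)/(-3) = 2/3.
g(2/3) = 16/9, g'(2/3) = -17/3, so z_2 = (2/3) - (16/9)/(-17/3) = 50/51.

z_1 = 2/3, z_2 = 50/51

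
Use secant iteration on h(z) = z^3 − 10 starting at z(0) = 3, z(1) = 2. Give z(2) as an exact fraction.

40/19

h(3) = 17, h(2) = −2. z(2) = 2 − (−2)·(2 − 3)/((−2) − 17) = 40/19.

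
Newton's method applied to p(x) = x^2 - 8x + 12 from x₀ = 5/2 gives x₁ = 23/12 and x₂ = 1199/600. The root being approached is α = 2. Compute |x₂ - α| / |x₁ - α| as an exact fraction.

x₁ - α = 23/12 - 2 = -1/12, so |x₁ - α| = 1/12.
x₂ - α = 1199/600 - 2 = -1/600, so |x₂ - α| = 1/600.
Ratio = (1/600) / (1/12) = 1/50.

1/50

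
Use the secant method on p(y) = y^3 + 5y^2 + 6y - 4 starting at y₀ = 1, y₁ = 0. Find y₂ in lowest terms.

1/3

p(1) = 8, p(0) = -4. y₂ = 0 - (-4)·(0 - 1)/((-4) - 8) = 1/3.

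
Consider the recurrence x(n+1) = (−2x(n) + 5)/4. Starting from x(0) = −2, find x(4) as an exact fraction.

x(1) = (−2·(−2) + 5)/4 = 9/4.
x(2) = (−2·(9/4) + 5)/4 = 1/8.
x(3) = (−2·(1/8) + 5)/4 = 19/16.
x(4) = (−2·(19/16) + 5)/4 = 21/32.

21/32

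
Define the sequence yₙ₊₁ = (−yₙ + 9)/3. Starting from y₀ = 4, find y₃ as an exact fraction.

59/27

y₁ = (−4 + 9)/3 = 5/3.
y₂ = (−(5/3) + 9)/3 = 22/9.
y₃ = (−(22/9) + 9)/3 = 59/27.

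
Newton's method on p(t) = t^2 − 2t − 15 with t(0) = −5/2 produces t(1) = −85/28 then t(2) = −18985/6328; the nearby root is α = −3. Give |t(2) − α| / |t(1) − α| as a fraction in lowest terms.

1/226

t(1) − α = −85/28 − (−3) = −85/28 + 3 = −1/28, so |t(1) − α| = 1/28.
t(2) − α = −18985/6328 − (−3) = −18985/6328 + 3 = −1/6328, so |t(2) − α| = 1/6328.
Ratio = (1/6328) / (1/28) = 1/226.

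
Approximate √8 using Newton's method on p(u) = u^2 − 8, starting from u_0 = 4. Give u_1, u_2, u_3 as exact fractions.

p'(u) = 2u.
p(4) = 8, p'(4) = 8, so u_1 = 4 − 8/8 = 3.
p(3) = 1, p'(3) = 6, so u_2 = 3 − 1/6 = 17/6.
p(17/6) = 1/36, p'(17/6) = 17/3, so u_3 = (17/6) − (1/36)/(17/3) = 577/204.

u_1 = 3, u_2 = 17/6, u_3 = 577/204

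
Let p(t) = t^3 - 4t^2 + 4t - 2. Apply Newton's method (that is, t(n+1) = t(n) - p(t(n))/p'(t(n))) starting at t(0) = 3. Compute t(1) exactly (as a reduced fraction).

p'(t) = 3t^2 - 8t + 4.
p(3) = 1, p'(3) = 7, so t(1) = 3 - 1/7 = 20/7.

20/7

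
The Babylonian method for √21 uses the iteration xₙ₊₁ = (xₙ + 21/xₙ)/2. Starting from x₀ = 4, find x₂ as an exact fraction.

x₁ = (4 + 21/4)/2 = 37/8.
x₂ = (37/8 + 21/(37/8))/2 = 2713/592.

2713/592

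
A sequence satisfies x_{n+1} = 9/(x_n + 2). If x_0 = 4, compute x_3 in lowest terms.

63/32

x_1 = 9/(4 + 2) = 3/2.
x_2 = 9/(3/2 + 2) = 18/7.
x_3 = 9/(18/7 + 2) = 63/32.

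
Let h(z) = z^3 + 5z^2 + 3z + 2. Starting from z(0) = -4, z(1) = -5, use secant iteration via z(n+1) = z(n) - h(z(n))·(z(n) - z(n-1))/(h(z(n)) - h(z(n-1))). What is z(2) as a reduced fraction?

h(-4) = 6, h(-5) = -13. z(2) = (-5) - (-13)·((-5) - (-4))/((-13) - 6) = -82/19.

-82/19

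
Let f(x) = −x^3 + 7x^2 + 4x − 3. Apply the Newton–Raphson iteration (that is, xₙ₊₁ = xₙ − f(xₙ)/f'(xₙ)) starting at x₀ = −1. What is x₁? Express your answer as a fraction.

−12/13

f'(x) = −3x^2 + 14x + 4.
f(−1) = 1, f'(−1) = −13, so x₁ = (−1) − 1/(−13) = −12/13.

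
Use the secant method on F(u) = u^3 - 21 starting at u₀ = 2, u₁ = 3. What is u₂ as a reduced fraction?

F(2) = -13, F(3) = 6. u₂ = 3 - 6·(3 - 2)/(6 - (-13)) = 51/19.

51/19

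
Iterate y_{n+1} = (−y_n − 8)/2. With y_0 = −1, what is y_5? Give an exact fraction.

y_1 = (−(−1) − 8)/2 = −7/2.
y_2 = (−(−7/2) − 8)/2 = −9/4.
y_3 = (−(−9/4) − 8)/2 = −23/8.
y_4 = (−(−23/8) − 8)/2 = −41/16.
y_5 = (−(−41/16) − 8)/2 = −87/32.

−87/32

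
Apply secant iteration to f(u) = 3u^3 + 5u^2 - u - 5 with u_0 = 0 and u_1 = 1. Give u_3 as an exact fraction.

f(0) = -5, f(1) = 2. u_2 = 1 - 2·(1 - 0)/(2 - (-5)) = 5/7.
f(1) = 2, f(5/7) = -710/343. u_3 = (5/7) - (-710/343)·((5/7) - 1)/((-710/343) - 2) = 300/349.

300/349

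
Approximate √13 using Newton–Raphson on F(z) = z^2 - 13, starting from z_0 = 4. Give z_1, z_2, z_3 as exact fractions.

z_1 = 29/8, z_2 = 1673/464, z_3 = 5597777/1552544

F'(z) = 2z.
F(4) = 3, F'(4) = 8, so z_1 = 4 - 3/8 = 29/8.
F(29/8) = 9/64, F'(29/8) = 29/4, so z_2 = (29/8) - (9/64)/(29/4) = 1673/464.
F(1673/464) = 81/215296, F'(1673/464) = 1673/232, so z_3 = (1673/464) - (81/215296)/(1673/232) = 5597777/1552544.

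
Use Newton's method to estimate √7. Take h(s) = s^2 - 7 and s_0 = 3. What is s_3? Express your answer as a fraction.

32257/12192

h'(s) = 2s.
h(3) = 2, h'(3) = 6, so s_1 = 3 - 2/6 = 8/3.
h(8/3) = 1/9, h'(8/3) = 16/3, so s_2 = (8/3) - (1/9)/(16/3) = 127/48.
h(127/48) = 1/2304, h'(127/48) = 127/24, so s_3 = (127/48) - (1/2304)/(127/24) = 32257/12192.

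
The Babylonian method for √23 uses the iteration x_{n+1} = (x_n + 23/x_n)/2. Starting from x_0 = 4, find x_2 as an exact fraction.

2993/624

x_1 = (4 + 23/4)/2 = 39/8.
x_2 = (39/8 + 23/(39/8))/2 = 2993/624.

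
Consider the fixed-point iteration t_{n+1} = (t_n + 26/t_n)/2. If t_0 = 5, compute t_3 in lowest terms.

54100801/10610040

t_1 = (5 + 26/5)/2 = 51/10.
t_2 = (51/10 + 26/(51/10))/2 = 5201/1020.
t_3 = (5201/1020 + 26/(5201/1020))/2 = 54100801/10610040.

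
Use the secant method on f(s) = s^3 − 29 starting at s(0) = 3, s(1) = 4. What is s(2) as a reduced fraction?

113/37

f(3) = −2, f(4) = 35. s(2) = 4 − 35·(4 − 3)/(35 − (−2)) = 113/37.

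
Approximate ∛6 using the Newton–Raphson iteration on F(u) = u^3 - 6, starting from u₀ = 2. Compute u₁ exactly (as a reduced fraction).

11/6

F'(u) = 3u^2.
F(2) = 2, F'(2) = 12, so u₁ = 2 - 2/12 = 11/6.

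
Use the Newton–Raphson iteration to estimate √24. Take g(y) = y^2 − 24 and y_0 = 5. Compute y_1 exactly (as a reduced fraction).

g'(y) = 2y.
g(5) = 1, g'(5) = 10, so y_1 = 5 − 1/10 = 49/10.

49/10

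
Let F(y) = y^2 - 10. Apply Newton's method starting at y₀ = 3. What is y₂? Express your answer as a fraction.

721/228

F'(y) = 2y.
F(3) = -1, F'(3) = 6, so y₁ = 3 - (-1)/6 = 19/6.
F(19/6) = 1/36, F'(19/6) = 19/3, so y₂ = (19/6) - (1/36)/(19/3) = 721/228.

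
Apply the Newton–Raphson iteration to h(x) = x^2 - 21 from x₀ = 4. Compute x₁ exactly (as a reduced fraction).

37/8

h'(x) = 2x.
h(4) = -5, h'(4) = 8, so x₁ = 4 - (-5)/8 = 37/8.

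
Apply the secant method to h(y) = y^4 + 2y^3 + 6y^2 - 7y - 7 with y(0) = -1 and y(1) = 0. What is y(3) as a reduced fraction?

-1728/2473

h(-1) = 5, h(0) = -7. y(2) = 0 - (-7)·(0 - (-1))/((-7) - 5) = -7/12.
h(0) = -7, h(-7/12) = -23975/20736. y(3) = (-7/12) - (-23975/20736)·((-7/12) - 0)/((-23975/20736) - (-7)) = -1728/2473.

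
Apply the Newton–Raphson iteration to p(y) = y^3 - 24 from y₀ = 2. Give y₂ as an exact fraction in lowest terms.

662/225

p'(y) = 3y^2.
p(2) = -16, p'(2) = 12, so y₁ = 2 - (-16)/12 = 10/3.
p(10/3) = 352/27, p'(10/3) = 100/3, so y₂ = (10/3) - (352/27)/(100/3) = 662/225.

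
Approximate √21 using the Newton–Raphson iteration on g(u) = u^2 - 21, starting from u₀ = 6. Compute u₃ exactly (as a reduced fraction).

g'(u) = 2u.
g(6) = 15, g'(6) = 12, so u₁ = 6 - 15/12 = 19/4.
g(19/4) = 25/16, g'(19/4) = 19/2, so u₂ = (19/4) - (25/16)/(19/2) = 697/152.
g(697/152) = 625/23104, g'(697/152) = 697/76, so u₃ = (697/152) - (625/23104)/(697/76) = 970993/211888.

970993/211888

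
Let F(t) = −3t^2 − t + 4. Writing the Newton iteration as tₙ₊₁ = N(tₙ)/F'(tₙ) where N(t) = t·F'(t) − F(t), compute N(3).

F'(t) = −6t − 1.
N(t) = t·F'(t) − F(t) = t·(−6t − 1) − (−3t^2 − t + 4) = −3t^2 − 4.
N(3) = −31.

−31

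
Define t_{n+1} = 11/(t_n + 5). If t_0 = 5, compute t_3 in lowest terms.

t_1 = 11/(5 + 5) = 11/10.
t_2 = 11/(11/10 + 5) = 110/61.
t_3 = 11/(110/61 + 5) = 671/415.

671/415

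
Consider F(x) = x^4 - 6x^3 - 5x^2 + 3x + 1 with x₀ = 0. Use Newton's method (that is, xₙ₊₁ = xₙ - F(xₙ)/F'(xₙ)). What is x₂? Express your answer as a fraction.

F'(x) = 4x^3 - 18x^2 - 10x + 3.
F(0) = 1, F'(0) = 3, so x₁ = 0 - 1/3 = -1/3.
F(-1/3) = -26/81, F'(-1/3) = 113/27, so x₂ = (-1/3) - (-26/81)/(113/27) = -29/113.

-29/113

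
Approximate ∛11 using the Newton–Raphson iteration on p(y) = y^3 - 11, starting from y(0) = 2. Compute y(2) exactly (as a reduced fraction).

p'(y) = 3y^2.
p(2) = -3, p'(2) = 12, so y(1) = 2 - (-3)/12 = 9/4.
p(9/4) = 25/64, p'(9/4) = 243/16, so y(2) = (9/4) - (25/64)/(243/16) = 1081/486.

1081/486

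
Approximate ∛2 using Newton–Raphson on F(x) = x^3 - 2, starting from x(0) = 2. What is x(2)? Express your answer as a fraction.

F'(x) = 3x^2.
F(2) = 6, F'(2) = 12, so x(1) = 2 - 6/12 = 3/2.
F(3/2) = 11/8, F'(3/2) = 27/4, so x(2) = (3/2) - (11/8)/(27/4) = 35/27.

35/27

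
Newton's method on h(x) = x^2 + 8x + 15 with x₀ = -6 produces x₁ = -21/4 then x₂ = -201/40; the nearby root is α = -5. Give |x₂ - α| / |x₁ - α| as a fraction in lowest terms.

1/10

x₁ - α = -21/4 - (-5) = -21/4 + 5 = -1/4, so |x₁ - α| = 1/4.
x₂ - α = -201/40 - (-5) = -201/40 + 5 = -1/40, so |x₂ - α| = 1/40.
Ratio = (1/40) / (1/4) = 1/10.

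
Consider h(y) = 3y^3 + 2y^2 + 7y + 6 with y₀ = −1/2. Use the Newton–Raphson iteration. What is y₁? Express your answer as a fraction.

−25/29

h'(y) = 9y^2 + 4y + 7.
h(−1/2) = 21/8, h'(−1/2) = 29/4, so y₁ = (−1/2) − (21/8)/(29/4) = −25/29.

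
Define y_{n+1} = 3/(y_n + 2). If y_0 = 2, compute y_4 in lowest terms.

y_1 = 3/(2 + 2) = 3/4.
y_2 = 3/(3/4 + 2) = 12/11.
y_3 = 3/(12/11 + 2) = 33/34.
y_4 = 3/(33/34 + 2) = 102/101.

102/101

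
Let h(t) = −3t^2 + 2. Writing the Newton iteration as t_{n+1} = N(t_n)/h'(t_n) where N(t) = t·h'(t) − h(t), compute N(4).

h'(t) = −6t.
N(t) = t·h'(t) − h(t) = t·(−6t) − (−3t^2 + 2) = −3t^2 − 2.
N(4) = −50.

−50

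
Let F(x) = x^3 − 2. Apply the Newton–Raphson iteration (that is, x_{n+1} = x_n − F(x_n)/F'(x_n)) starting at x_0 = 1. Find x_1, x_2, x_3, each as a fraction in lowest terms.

F'(x) = 3x^2.
F(1) = −1, F'(1) = 3, so x_1 = 1 − (−1)/3 = 4/3.
F(4/3) = 10/27, F'(4/3) = 16/3, so x_2 = (4/3) − (10/27)/(16/3) = 91/72.
F(91/72) = 7075/373248, F'(91/72) = 8281/1728, so x_3 = (91/72) − (7075/373248)/(8281/1728) = 1126819/894348.

x_1 = 4/3, x_2 = 91/72, x_3 = 1126819/894348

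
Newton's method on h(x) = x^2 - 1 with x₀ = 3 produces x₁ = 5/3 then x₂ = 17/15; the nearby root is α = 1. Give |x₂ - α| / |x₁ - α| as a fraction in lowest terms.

1/5

x₁ - α = 5/3 - 1 = 2/3, so |x₁ - α| = 2/3.
x₂ - α = 17/15 - 1 = 2/15, so |x₂ - α| = 2/15.
Ratio = (2/15) / (2/3) = 1/5.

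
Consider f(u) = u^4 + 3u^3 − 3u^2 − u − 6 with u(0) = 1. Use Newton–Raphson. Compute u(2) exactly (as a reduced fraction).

18/11

f'(u) = 4u^3 + 9u^2 − 6u − 1.
f(1) = −6, f'(1) = 6, so u(1) = 1 − (−6)/6 = 2.
f(2) = 20, f'(2) = 55, so u(2) = 2 − 20/55 = 18/11.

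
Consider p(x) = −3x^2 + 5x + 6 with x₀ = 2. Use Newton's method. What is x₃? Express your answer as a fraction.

p'(x) = −6x + 5.
p(2) = 4, p'(2) = −7, so x₁ = 2 − 4/(−7) = 18/7.
p(18/7) = −48/49, p'(18/7) = −73/7, so x₂ = (18/7) − (−48/49)/(−73/7) = 1266/511.
p(1266/511) = −6912/261121, p'(1266/511) = −5041/511, so x₃ = (1266/511) − (−6912/261121)/(−5041/511) = 6374994/2575951.

6374994/2575951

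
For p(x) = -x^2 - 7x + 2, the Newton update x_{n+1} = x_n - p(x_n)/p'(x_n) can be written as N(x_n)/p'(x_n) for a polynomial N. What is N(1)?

-3

p'(x) = -2x - 7.
N(x) = x·p'(x) - p(x) = x·(-2x - 7) - (-x^2 - 7x + 2) = -x^2 - 2.
N(1) = -3.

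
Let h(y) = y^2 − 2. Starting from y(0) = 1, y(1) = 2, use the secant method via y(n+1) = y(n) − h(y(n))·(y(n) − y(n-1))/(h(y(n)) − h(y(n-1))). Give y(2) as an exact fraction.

h(1) = −1, h(2) = 2. y(2) = 2 − 2·(2 − 1)/(2 − (−1)) = 4/3.

4/3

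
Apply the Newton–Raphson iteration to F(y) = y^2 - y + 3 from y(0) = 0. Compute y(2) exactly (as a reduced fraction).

F'(y) = 2y - 1.
F(0) = 3, F'(0) = -1, so y(1) = 0 - 3/(-1) = 3.
F(3) = 9, F'(3) = 5, so y(2) = 3 - 9/5 = 6/5.

6/5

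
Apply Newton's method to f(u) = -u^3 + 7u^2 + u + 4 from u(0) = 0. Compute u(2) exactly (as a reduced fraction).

-236/103

f'(u) = -3u^2 + 14u + 1.
f(0) = 4, f'(0) = 1, so u(1) = 0 - 4/1 = -4.
f(-4) = 176, f'(-4) = -103, so u(2) = (-4) - 176/(-103) = -236/103.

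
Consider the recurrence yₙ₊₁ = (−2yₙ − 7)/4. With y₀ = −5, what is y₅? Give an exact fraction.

y₁ = (−2·(−5) − 7)/4 = 3/4.
y₂ = (−2·(3/4) − 7)/4 = −17/8.
y₃ = (−2·(−17/8) − 7)/4 = −11/16.
y₄ = (−2·(−11/16) − 7)/4 = −45/32.
y₅ = (−2·(−45/32) − 7)/4 = −67/64.

−67/64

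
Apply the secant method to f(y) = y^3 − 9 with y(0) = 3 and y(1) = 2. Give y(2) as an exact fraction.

39/19

f(3) = 18, f(2) = −1. y(2) = 2 − (−1)·(2 − 3)/((−1) − 18) = 39/19.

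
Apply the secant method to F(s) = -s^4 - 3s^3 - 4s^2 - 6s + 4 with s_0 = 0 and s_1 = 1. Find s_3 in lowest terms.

F(0) = 4, F(1) = -10. s_2 = 1 - (-10)·(1 - 0)/((-10) - 4) = 2/7.
F(1) = -10, F(2/7) = 4520/2401. s_3 = (2/7) - (4520/2401)·((2/7) - 1)/((4520/2401) - (-10)) = 1138/2853.

1138/2853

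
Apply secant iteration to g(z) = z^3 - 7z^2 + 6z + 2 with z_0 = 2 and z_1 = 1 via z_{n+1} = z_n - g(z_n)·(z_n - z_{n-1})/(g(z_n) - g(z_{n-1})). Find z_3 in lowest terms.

127/95

g(2) = -6, g(1) = 2. z_2 = 1 - 2·(1 - 2)/(2 - (-6)) = 5/4.
g(1) = 2, g(5/4) = 33/64. z_3 = (5/4) - (33/64)·((5/4) - 1)/((33/64) - 2) = 127/95.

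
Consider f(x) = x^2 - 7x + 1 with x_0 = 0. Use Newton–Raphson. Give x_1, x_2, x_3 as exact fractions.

x_1 = 1/7, x_2 = 48/329, x_3 = 105937/726103

f'(x) = 2x - 7.
f(0) = 1, f'(0) = -7, so x_1 = 0 - 1/(-7) = 1/7.
f(1/7) = 1/49, f'(1/7) = -47/7, so x_2 = (1/7) - (1/49)/(-47/7) = 48/329.
f(48/329) = 1/108241, f'(48/329) = -2207/329, so x_3 = (48/329) - (1/108241)/(-2207/329) = 105937/726103.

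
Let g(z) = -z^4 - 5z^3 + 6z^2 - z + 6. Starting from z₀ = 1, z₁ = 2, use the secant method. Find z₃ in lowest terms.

1654606/1330421

g(1) = 5, g(2) = -28. z₂ = 2 - (-28)·(2 - 1)/((-28) - 5) = 38/33.
g(2) = -28, g(38/33) = 4046000/1185921. z₃ = (38/33) - (4046000/1185921)·((38/33) - 2)/((4046000/1185921) - (-28)) = 1654606/1330421.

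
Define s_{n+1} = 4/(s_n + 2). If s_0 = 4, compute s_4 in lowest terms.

14/11

s_1 = 4/(4 + 2) = 2/3.
s_2 = 4/(2/3 + 2) = 3/2.
s_3 = 4/(3/2 + 2) = 8/7.
s_4 = 4/(8/7 + 2) = 14/11.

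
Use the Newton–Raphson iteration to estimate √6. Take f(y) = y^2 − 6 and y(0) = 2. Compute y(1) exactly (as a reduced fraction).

f'(y) = 2y.
f(2) = −2, f'(2) = 4, so y(1) = 2 − (−2)/4 = 5/2.

5/2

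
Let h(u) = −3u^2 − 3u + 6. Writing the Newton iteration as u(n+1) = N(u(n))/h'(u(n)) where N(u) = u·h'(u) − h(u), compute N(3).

−33

h'(u) = −6u − 3.
N(u) = u·h'(u) − h(u) = u·(−6u − 3) − (−3u^2 − 3u + 6) = −3u^2 − 6.
N(3) = −33.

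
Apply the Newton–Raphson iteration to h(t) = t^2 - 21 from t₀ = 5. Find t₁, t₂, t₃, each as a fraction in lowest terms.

h'(t) = 2t.
h(5) = 4, h'(5) = 10, so t₁ = 5 - 4/10 = 23/5.
h(23/5) = 4/25, h'(23/5) = 46/5, so t₂ = (23/5) - (4/25)/(46/5) = 527/115.
h(527/115) = 4/13225, h'(527/115) = 1054/115, so t₃ = (527/115) - (4/13225)/(1054/115) = 277727/60605.

t₁ = 23/5, t₂ = 527/115, t₃ = 277727/60605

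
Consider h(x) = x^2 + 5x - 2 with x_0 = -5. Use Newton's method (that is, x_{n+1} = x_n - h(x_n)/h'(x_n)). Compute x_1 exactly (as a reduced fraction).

-27/5

h'(x) = 2x + 5.
h(-5) = -2, h'(-5) = -5, so x_1 = (-5) - (-2)/(-5) = -27/5.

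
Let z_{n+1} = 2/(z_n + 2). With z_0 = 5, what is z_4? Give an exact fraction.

z_1 = 2/(5 + 2) = 2/7.
z_2 = 2/(2/7 + 2) = 7/8.
z_3 = 2/(7/8 + 2) = 16/23.
z_4 = 2/(16/23 + 2) = 23/31.

23/31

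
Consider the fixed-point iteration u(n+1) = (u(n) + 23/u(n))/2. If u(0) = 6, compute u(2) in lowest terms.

u(1) = (6 + 23/6)/2 = 59/12.
u(2) = (59/12 + 23/(59/12))/2 = 6793/1416.

6793/1416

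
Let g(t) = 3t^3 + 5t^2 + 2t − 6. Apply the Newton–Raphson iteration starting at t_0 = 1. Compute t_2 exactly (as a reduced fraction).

g'(t) = 9t^2 + 10t + 2.
g(1) = 4, g'(1) = 21, so t_1 = 1 − 4/21 = 17/21.
g(17/21) = 1504/3087, g'(17/21) = 2351/147, so t_2 = (17/21) − (1504/3087)/(2351/147) = 12821/16457.

12821/16457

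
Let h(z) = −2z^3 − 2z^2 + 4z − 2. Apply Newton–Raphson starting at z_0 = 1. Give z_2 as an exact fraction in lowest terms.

h'(z) = −6z^2 − 4z + 4.
h(1) = −2, h'(1) = −6, so z_1 = 1 − (−2)/(−6) = 2/3.
h(2/3) = −22/27, h'(2/3) = −4/3, so z_2 = (2/3) − (−22/27)/(−4/3) = 1/18.

1/18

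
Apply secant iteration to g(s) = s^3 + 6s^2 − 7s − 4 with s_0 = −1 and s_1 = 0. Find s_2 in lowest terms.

g(−1) = 8, g(0) = −4. s_2 = 0 − (−4)·(0 − (−1))/((−4) − 8) = −1/3.

−1/3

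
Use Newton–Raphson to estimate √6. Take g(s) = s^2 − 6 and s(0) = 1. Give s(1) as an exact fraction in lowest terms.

g'(s) = 2s.
g(1) = −5, g'(1) = 2, so s(1) = 1 − (−5)/2 = 7/2.

7/2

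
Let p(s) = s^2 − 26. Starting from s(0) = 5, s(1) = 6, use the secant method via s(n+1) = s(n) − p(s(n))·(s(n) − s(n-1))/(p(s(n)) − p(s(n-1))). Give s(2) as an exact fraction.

56/11

p(5) = −1, p(6) = 10. s(2) = 6 − 10·(6 − 5)/(10 − (−1)) = 56/11.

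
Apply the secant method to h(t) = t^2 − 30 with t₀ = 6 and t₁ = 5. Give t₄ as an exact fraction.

h(6) = 6, h(5) = −5. t₂ = 5 − (−5)·(5 − 6)/((−5) − 6) = 60/11.
h(5) = −5, h(60/11) = −30/121. t₃ = (60/11) − (−30/121)·((60/11) − 5)/((−30/121) − (−5)) = 126/23.
h(60/11) = −30/121, h(126/23) = 6/529. t₄ = (126/23) − (6/529)·((126/23) − (60/11))/((6/529) − (−30/121)) = 2525/461.

2525/461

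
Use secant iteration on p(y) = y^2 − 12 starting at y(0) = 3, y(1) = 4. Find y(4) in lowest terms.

p(3) = −3, p(4) = 4. y(2) = 4 − 4·(4 − 3)/(4 − (−3)) = 24/7.
p(4) = 4, p(24/7) = −12/49. y(3) = (24/7) − (−12/49)·((24/7) − 4)/((−12/49) − 4) = 45/13.
p(24/7) = −12/49, p(45/13) = −3/169. y(4) = (45/13) − (−3/169)·((45/13) − (24/7))/((−3/169) − (−12/49)) = 724/209.

724/209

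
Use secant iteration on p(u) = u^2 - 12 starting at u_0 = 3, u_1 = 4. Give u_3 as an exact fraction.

45/13

p(3) = -3, p(4) = 4. u_2 = 4 - 4·(4 - 3)/(4 - (-3)) = 24/7.
p(4) = 4, p(24/7) = -12/49. u_3 = (24/7) - (-12/49)·((24/7) - 4)/((-12/49) - 4) = 45/13.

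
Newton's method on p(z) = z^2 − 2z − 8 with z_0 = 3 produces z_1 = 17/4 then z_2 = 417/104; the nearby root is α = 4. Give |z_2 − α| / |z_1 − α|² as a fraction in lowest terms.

z_1 − α = 17/4 − 4 = 1/4, so |z_1 − α| = 1/4.
z_2 − α = 417/104 − 4 = 1/104, so |z_2 − α| = 1/104.
|z_1 − α|² = 1/16.
Ratio = (1/104) / (1/16) = 2/13.

2/13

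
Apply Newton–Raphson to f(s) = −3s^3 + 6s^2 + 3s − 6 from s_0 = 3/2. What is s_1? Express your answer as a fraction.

f'(s) = −9s^2 + 12s + 3.
f(3/2) = 15/8, f'(3/2) = 3/4, so s_1 = (3/2) − (15/8)/(3/4) = −1.

−1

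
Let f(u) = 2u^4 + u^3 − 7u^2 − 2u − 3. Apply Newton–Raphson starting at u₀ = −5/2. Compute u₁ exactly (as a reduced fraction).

−1299/586

f'(u) = 8u^3 + 3u^2 − 14u − 2.
f(−5/2) = 83/4, f'(−5/2) = −293/4, so u₁ = (−5/2) − (83/4)/(−293/4) = −1299/586.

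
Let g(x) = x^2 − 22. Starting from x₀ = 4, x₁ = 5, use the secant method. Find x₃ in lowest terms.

g(4) = −6, g(5) = 3. x₂ = 5 − 3·(5 − 4)/(3 − (−6)) = 14/3.
g(5) = 3, g(14/3) = −2/9. x₃ = (14/3) − (−2/9)·((14/3) − 5)/((−2/9) − 3) = 136/29.

136/29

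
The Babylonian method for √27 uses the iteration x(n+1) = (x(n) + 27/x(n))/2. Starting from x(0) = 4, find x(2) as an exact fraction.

x(1) = (4 + 27/4)/2 = 43/8.
x(2) = (43/8 + 27/(43/8))/2 = 3577/688.

3577/688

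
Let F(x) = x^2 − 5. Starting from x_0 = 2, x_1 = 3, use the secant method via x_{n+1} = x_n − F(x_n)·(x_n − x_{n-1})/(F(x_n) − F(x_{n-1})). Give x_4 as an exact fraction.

161/72

F(2) = −1, F(3) = 4. x_2 = 3 − 4·(3 − 2)/(4 − (−1)) = 11/5.
F(3) = 4, F(11/5) = −4/25. x_3 = (11/5) − (−4/25)·((11/5) − 3)/((−4/25) − 4) = 29/13.
F(11/5) = −4/25, F(29/13) = −4/169. x_4 = (29/13) − (−4/169)·((29/13) − (11/5))/((−4/169) − (−4/25)) = 161/72.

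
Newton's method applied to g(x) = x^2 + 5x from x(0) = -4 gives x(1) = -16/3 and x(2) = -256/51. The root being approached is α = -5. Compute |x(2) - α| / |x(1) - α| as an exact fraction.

x(1) - α = -16/3 - (-5) = -16/3 + 5 = -1/3, so |x(1) - α| = 1/3.
x(2) - α = -256/51 - (-5) = -256/51 + 5 = -1/51, so |x(2) - α| = 1/51.
Ratio = (1/51) / (1/3) = 1/17.

1/17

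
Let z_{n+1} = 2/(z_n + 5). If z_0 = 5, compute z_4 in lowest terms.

z_1 = 2/(5 + 5) = 1/5.
z_2 = 2/(1/5 + 5) = 5/13.
z_3 = 2/(5/13 + 5) = 13/35.
z_4 = 2/(13/35 + 5) = 35/94.

35/94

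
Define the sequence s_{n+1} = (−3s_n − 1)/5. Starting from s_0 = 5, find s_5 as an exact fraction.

s_1 = (−3·5 − 1)/5 = −16/5.
s_2 = (−3·(−16/5) − 1)/5 = 43/25.
s_3 = (−3·(43/25) − 1)/5 = −154/125.
s_4 = (−3·(−154/125) − 1)/5 = 337/625.
s_5 = (−3·(337/625) − 1)/5 = −1636/3125.

−1636/3125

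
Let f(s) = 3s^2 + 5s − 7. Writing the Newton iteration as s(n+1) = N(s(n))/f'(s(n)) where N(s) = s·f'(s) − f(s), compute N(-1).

f'(s) = 6s + 5.
N(s) = s·f'(s) − f(s) = s·(6s + 5) − (3s^2 + 5s − 7) = 3s^2 + 7.
N(-1) = 10.

10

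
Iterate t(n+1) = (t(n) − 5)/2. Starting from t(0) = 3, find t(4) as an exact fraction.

−9/2

t(1) = (3 − 5)/2 = −1.
t(2) = ((−1) − 5)/2 = −3.
t(3) = ((−3) − 5)/2 = −4.
t(4) = ((−4) − 5)/2 = −9/2.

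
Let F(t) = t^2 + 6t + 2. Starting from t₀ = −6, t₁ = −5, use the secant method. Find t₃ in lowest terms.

F(−6) = 2, F(−5) = −3. t₂ = (−5) − (−3)·((−5) − (−6))/((−3) − 2) = −28/5.
F(−5) = −3, F(−28/5) = −6/25. t₃ = (−28/5) − (−6/25)·((−28/5) − (−5))/((−6/25) − (−3)) = −130/23.

−130/23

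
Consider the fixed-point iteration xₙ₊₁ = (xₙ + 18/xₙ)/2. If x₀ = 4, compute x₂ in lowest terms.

577/136

x₁ = (4 + 18/4)/2 = 17/4.
x₂ = (17/4 + 18/(17/4))/2 = 577/136.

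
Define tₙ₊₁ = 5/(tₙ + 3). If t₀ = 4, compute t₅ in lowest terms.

2345/1972

t₁ = 5/(4 + 3) = 5/7.
t₂ = 5/(5/7 + 3) = 35/26.
t₃ = 5/(35/26 + 3) = 130/113.
t₄ = 5/(130/113 + 3) = 565/469.
t₅ = 5/(565/469 + 3) = 2345/1972.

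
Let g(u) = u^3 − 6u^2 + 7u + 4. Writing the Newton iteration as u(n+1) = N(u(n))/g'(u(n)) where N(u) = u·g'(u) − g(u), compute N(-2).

g'(u) = 3u^2 − 12u + 7.
N(u) = u·g'(u) − g(u) = u·(3u^2 − 12u + 7) − (u^3 − 6u^2 + 7u + 4) = 2u^3 − 6u^2 − 4.
N(-2) = −44.

−44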